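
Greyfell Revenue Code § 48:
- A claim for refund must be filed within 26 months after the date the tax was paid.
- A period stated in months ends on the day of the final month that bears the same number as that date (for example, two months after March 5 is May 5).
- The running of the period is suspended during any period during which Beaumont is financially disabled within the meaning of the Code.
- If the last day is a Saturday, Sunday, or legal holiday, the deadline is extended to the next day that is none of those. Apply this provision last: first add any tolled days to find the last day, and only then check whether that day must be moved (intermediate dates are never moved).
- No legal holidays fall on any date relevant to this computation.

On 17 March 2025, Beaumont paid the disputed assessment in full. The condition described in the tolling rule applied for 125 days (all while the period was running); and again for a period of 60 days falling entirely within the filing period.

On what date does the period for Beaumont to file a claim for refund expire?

November 18, 2027

26 months after 17 March 2025 is May 17, 2027.
Tolling adds 125 days: May 17, 2027 + 125 days = September 19, 2027.
Tolling adds 60 days: September 19, 2027 + 60 days = November 18, 2027.
November 18, 2027 is a Thursday and not a legal holiday, so no extension applies.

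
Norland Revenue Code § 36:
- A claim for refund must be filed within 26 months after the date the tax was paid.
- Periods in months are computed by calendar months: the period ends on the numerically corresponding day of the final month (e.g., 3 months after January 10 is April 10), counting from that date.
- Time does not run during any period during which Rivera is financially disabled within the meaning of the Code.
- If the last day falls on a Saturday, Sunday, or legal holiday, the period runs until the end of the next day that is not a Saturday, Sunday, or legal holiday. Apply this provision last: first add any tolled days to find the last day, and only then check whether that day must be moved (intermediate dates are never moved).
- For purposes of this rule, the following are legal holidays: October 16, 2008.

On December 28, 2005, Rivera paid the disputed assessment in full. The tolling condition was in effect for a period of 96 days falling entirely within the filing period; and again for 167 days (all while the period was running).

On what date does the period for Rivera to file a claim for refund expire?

November 17, 2008

26 months after December 28, 2005 is February 28, 2008.
Tolling adds 96 days: February 28, 2008 + 96 days = June 3, 2008.
Tolling adds 167 days: June 3, 2008 + 167 days = November 17, 2008.
November 17, 2008 is a Monday and not a legal holiday, so no extension applies.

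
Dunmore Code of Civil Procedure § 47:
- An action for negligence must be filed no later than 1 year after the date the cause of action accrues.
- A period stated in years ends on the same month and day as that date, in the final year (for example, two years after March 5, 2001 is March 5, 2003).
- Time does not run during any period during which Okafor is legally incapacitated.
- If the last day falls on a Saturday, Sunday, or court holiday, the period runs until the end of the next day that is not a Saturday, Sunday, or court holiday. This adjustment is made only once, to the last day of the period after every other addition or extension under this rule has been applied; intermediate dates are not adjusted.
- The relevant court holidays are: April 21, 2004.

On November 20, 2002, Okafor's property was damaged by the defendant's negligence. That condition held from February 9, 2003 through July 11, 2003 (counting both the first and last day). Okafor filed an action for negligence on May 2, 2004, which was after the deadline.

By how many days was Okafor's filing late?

1 year after November 20, 2002 is November 20, 2003.
From February 9, 2003 through July 11, 2003 inclusive is 153 days; tolling adds 153 days: November 20, 2003 + 153 days = April 21, 2004.
April 21, 2004 is a listed holiday. The next qualifying day is April 22, 2004.
The deadline is April 22, 2004; from April 22, 2004 to May 2, 2004 is 10 days.

10 days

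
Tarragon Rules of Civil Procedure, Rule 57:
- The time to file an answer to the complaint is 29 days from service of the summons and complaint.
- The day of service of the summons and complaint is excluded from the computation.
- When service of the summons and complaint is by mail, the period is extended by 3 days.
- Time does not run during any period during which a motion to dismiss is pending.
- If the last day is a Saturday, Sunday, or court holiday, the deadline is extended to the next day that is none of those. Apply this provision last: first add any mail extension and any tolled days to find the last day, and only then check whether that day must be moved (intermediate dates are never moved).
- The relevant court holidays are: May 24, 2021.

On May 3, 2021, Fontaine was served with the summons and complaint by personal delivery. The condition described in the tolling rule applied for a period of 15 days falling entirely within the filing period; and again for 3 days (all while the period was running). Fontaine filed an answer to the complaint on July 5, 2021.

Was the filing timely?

No

29 days after May 3, 2021 is June 1, 2021.
Service was not by mail, so no mail extension applies.
Tolling adds 15 days: June 1, 2021 + 15 days = June 16, 2021.
Tolling adds 3 days: June 16, 2021 + 3 days = June 19, 2021.
June 19, 2021 is Saturday; June 20, 2021 is Sunday. The next qualifying day is June 21, 2021.
The deadline is June 21, 2021; the filing on July 5, 2021 is after that date.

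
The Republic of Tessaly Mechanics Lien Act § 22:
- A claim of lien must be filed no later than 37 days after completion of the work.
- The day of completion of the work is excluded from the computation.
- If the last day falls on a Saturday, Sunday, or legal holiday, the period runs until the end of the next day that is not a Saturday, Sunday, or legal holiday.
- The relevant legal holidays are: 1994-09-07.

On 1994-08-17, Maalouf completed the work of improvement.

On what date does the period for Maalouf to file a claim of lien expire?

September 23, 1994

37 days after 1994-08-17 is September 23, 1994.
September 23, 1994 is a Friday and not a legal holiday, so no extension applies.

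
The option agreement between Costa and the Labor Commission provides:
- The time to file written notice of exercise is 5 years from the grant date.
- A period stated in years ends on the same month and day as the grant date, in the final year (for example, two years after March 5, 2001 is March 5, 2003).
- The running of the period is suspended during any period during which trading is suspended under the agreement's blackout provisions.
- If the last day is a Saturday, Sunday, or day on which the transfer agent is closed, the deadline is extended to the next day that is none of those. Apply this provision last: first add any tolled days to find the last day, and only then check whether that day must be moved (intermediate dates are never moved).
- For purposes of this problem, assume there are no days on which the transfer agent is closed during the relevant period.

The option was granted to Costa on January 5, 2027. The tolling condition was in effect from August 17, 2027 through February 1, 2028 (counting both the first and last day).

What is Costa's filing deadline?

5 years after January 5, 2027 is January 5, 2032.
From August 17, 2027 through February 1, 2028 inclusive is 169 days; tolling adds 169 days: January 5, 2032 + 169 days = June 22, 2032.
June 22, 2032 is a Tuesday and not a day on which the transfer agent is closed, so no extension applies.

June 22, 2032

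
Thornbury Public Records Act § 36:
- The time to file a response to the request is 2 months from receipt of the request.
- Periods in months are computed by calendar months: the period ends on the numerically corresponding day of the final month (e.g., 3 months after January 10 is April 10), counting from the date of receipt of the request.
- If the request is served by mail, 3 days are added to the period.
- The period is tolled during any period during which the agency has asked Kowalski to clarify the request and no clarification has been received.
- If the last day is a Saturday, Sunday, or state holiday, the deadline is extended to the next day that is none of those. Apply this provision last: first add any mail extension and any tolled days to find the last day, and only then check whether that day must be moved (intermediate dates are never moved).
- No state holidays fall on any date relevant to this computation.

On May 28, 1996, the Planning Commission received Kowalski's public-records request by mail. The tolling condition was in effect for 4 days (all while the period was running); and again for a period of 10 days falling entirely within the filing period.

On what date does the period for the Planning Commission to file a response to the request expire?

August 14, 1996

2 months after May 28, 1996 is July 28, 1996.
Service was by mail, adding 3 days: July 28, 1996 + 3 days = July 31, 1996.
Tolling adds 4 days: July 31, 1996 + 4 days = August 4, 1996.
Tolling adds 10 days: August 4, 1996 + 10 days = August 14, 1996.
August 14, 1996 is a Wednesday and not a state holiday, so no extension applies.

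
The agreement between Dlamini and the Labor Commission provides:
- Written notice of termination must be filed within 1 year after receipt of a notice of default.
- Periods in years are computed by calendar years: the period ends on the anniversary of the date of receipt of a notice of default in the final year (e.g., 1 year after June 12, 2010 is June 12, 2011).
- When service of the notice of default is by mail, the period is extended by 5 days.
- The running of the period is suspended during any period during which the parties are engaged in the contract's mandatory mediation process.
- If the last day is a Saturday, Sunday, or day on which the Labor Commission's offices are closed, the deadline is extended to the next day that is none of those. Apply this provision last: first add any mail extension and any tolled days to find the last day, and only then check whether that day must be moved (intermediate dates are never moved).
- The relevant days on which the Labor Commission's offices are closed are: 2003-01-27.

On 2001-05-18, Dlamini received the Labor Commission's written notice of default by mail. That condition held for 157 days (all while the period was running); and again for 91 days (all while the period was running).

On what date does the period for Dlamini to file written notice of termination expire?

1 year after 2001-05-18 is May 18, 2002.
Service was by mail, adding 5 days: May 18, 2002 + 5 days = May 23, 2002.
Tolling adds 157 days: May 23, 2002 + 157 days = October 27, 2002.
Tolling adds 91 days: October 27, 2002 + 91 days = January 26, 2003.
January 26, 2003 is Sunday; January 27, 2003 is a listed holiday. The next qualifying day is January 28, 2003.

January 28, 2003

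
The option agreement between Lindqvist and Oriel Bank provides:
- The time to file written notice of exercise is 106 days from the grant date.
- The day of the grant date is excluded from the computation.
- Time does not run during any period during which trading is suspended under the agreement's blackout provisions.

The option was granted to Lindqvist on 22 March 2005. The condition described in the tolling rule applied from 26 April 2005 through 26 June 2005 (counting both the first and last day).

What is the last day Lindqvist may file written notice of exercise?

106 days after 22 March 2005 is July 6, 2005.
From April 26, 2005 through June 26, 2005 inclusive is 62 days; tolling adds 62 days: July 6, 2005 + 62 days = September 6, 2005.

September 6, 2005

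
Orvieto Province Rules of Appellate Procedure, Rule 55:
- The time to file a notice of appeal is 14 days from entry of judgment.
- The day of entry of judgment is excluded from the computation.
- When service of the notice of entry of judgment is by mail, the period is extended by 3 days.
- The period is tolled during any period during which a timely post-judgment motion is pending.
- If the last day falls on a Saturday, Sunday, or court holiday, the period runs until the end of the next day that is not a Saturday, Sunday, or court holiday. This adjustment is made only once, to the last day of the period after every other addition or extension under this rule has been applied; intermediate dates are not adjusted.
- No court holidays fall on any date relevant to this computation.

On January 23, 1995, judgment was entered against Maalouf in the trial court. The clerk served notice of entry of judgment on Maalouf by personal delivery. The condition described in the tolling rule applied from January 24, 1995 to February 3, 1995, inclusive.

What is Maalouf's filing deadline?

14 days after January 23, 1995 is February 6, 1995.
Service was not by mail, so no mail extension applies.
From January 24, 1995 through February 3, 1995 inclusive is 11 days; tolling adds 11 days: February 6, 1995 + 11 days = February 17, 1995.
February 17, 1995 is a Friday and not a court holiday, so no extension applies.

February 17, 1995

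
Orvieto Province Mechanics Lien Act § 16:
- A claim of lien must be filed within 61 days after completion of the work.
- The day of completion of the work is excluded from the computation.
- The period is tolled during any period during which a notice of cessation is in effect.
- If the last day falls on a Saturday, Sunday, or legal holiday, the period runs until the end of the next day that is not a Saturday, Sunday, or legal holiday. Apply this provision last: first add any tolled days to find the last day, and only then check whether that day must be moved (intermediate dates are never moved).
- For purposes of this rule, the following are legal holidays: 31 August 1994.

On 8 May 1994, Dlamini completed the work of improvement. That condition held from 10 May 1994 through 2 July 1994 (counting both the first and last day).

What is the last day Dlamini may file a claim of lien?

61 days after 8 May 1994 is July 8, 1994.
From May 10, 1994 through July 2, 1994 inclusive is 54 days; tolling adds 54 days: July 8, 1994 + 54 days = August 31, 1994.
August 31, 1994 is a listed holiday. The next qualifying day is September 1, 1994.

September 1, 1994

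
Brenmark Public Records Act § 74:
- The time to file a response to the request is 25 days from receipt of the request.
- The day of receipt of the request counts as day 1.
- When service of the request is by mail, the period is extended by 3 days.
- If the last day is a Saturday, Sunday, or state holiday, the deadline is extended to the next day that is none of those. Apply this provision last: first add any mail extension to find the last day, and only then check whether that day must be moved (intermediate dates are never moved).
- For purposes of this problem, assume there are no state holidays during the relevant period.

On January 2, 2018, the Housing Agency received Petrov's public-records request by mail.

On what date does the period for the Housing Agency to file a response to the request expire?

January 29, 2018

Counting January 2, 2018 as day 1, day 25 is January 26, 2018.
Service was by mail, adding 3 days: January 26, 2018 + 3 days = January 29, 2018.
January 29, 2018 is a Monday and not a state holiday, so no extension applies.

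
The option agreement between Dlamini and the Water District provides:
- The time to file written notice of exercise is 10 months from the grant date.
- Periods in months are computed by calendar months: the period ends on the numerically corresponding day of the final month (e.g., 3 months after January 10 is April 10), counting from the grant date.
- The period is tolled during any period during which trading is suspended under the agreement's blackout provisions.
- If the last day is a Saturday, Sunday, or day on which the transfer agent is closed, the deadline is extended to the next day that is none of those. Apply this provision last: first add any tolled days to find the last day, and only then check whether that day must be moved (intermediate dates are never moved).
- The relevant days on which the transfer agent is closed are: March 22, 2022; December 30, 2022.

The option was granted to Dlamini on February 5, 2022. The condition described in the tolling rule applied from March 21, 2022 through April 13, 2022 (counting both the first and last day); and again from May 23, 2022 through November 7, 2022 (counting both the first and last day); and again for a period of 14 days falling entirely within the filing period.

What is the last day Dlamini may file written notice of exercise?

June 30, 2023

10 months after February 5, 2022 is December 5, 2022.
From March 21, 2022 through April 13, 2022 inclusive is 24 days; tolling adds 24 days: December 5, 2022 + 24 days = December 29, 2022.
From May 23, 2022 through November 7, 2022 inclusive is 169 days; tolling adds 169 days: December 29, 2022 + 169 days = June 16, 2023.
Tolling adds 14 days: June 16, 2023 + 14 days = June 30, 2023.
June 30, 2023 is a Friday and not a day on which the transfer agent is closed, so no extension applies.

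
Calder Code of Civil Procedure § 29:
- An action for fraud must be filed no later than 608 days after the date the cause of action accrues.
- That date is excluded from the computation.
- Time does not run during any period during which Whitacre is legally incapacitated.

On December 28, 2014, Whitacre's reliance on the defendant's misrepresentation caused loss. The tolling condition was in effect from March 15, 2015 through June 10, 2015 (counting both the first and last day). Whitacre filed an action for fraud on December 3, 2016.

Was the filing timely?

No

608 days after December 28, 2014 is August 27, 2016.
From March 15, 2015 through June 10, 2015 inclusive is 88 days; tolling adds 88 days: August 27, 2016 + 88 days = November 23, 2016.
The deadline is November 23, 2016; the filing on December 3, 2016 is after that date.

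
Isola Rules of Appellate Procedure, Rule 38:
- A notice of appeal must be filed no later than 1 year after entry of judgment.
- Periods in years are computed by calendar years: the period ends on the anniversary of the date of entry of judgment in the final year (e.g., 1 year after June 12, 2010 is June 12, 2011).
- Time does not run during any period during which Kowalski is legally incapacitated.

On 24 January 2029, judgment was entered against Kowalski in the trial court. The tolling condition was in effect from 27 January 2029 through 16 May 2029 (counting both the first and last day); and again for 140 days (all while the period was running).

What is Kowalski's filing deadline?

October 1, 2030

1 year after 24 January 2029 is January 24, 2030.
From January 27, 2029 through May 16, 2029 inclusive is 110 days; tolling adds 110 days: January 24, 2030 + 110 days = May 14, 2030.
Tolling adds 140 days: May 14, 2030 + 140 days = October 1, 2030.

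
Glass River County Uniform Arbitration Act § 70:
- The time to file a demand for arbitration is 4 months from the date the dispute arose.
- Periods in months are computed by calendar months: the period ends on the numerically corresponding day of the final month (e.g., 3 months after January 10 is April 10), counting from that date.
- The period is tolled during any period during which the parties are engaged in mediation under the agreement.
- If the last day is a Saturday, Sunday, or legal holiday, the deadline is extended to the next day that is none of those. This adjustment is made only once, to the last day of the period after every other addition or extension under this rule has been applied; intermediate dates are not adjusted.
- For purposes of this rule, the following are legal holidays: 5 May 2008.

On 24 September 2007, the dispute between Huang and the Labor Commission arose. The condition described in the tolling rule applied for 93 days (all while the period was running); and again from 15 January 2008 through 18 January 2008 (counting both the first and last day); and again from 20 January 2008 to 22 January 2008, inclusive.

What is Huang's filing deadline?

May 6, 2008

4 months after 24 September 2007 is January 24, 2008.
Tolling adds 93 days: January 24, 2008 + 93 days = April 26, 2008.
From January 15, 2008 through January 18, 2008 inclusive is 4 days; tolling adds 4 days: April 26, 2008 + 4 days = April 30, 2008.
From January 20, 2008 through January 22, 2008 inclusive is 3 days; tolling adds 3 days: April 30, 2008 + 3 days = May 3, 2008.
May 3, 2008 is Saturday; May 4, 2008 is Sunday; May 5, 2008 is a listed holiday. The next qualifying day is May 6, 2008.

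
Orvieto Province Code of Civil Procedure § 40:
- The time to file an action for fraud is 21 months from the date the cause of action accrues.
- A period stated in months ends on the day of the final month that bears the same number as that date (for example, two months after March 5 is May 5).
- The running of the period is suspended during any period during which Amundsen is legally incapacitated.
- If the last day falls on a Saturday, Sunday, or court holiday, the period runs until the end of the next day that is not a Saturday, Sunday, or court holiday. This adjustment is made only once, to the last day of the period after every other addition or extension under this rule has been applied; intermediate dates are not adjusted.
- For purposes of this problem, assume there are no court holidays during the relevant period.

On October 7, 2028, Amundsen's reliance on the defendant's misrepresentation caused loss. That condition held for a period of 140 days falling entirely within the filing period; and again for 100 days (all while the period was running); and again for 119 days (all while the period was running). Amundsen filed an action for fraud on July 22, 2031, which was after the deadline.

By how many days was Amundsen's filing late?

21 months after October 7, 2028 is July 7, 2030.
Tolling adds 140 days: July 7, 2030 + 140 days = November 24, 2030.
Tolling adds 100 days: November 24, 2030 + 100 days = March 4, 2031.
Tolling adds 119 days: March 4, 2031 + 119 days = July 1, 2031.
July 1, 2031 is a Tuesday and not a court holiday, so no extension applies.
The deadline is July 1, 2031; from July 1, 2031 to July 22, 2031 is 21 days.

21 days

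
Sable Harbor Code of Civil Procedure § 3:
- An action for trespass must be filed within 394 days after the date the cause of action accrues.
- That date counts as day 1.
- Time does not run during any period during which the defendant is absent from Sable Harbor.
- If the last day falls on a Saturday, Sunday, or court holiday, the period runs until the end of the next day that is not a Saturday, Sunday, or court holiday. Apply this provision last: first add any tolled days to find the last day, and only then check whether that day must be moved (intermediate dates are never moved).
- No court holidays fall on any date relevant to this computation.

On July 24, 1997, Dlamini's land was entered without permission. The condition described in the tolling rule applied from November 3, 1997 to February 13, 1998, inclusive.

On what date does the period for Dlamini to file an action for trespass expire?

Counting July 24, 1997 as day 1, day 394 is August 21, 1998.
From November 3, 1997 through February 13, 1998 inclusive is 103 days; tolling adds 103 days: August 21, 1998 + 103 days = December 2, 1998.
December 2, 1998 is a Wednesday and not a court holiday, so no extension applies.

December 2, 1998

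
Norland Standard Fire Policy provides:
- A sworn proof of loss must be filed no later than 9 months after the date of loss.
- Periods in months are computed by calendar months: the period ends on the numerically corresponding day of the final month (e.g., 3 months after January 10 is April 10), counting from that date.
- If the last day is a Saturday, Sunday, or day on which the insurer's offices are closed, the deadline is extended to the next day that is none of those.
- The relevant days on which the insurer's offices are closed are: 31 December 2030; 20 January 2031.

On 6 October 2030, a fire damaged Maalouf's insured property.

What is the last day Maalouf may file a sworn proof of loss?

9 months after 6 October 2030 is July 6, 2031.
July 6, 2031 is Sunday. The next qualifying day is July 7, 2031.

July 7, 2031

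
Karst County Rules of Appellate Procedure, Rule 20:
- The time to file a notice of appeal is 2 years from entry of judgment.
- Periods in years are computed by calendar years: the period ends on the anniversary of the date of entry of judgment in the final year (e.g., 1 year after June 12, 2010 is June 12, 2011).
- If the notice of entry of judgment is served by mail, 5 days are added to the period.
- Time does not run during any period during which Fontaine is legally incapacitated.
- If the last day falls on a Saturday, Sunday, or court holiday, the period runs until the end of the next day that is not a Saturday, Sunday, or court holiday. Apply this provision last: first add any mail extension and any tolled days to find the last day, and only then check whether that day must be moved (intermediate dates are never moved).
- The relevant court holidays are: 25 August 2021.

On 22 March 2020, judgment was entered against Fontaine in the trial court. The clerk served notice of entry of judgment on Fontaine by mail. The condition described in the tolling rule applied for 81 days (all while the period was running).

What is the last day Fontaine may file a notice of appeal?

2 years after 22 March 2020 is March 22, 2022.
Service was by mail, adding 5 days: March 22, 2022 + 5 days = March 27, 2022.
Tolling adds 81 days: March 27, 2022 + 81 days = June 16, 2022.
June 16, 2022 is a Thursday and not a court holiday, so no extension applies.

June 16, 2022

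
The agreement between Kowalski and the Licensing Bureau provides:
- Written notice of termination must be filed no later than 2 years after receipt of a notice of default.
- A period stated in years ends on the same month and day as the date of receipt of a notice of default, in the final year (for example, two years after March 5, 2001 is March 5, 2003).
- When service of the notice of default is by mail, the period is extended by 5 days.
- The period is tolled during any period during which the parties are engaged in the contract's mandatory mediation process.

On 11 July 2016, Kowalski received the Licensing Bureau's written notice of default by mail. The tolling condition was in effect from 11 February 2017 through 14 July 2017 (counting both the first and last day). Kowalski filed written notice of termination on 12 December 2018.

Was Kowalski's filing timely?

Yes

2 years after 11 July 2016 is July 11, 2018.
Service was by mail, adding 5 days: July 11, 2018 + 5 days = July 16, 2018.
From February 11, 2017 through July 14, 2017 inclusive is 154 days; tolling adds 154 days: July 16, 2018 + 154 days = December 17, 2018.
The deadline is December 17, 2018; the filing on December 12, 2018 is on or before that date.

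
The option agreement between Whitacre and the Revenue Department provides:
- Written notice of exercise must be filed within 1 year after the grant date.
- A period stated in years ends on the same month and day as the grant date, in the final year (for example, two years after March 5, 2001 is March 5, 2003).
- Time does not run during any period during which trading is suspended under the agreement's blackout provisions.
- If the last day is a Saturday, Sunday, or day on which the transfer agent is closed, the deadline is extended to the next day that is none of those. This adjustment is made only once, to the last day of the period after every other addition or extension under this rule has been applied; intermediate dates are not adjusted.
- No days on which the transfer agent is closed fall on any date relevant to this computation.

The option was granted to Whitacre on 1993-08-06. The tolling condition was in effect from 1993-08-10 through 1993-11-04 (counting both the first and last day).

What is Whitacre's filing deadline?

1 year after 1993-08-06 is August 6, 1994.
From August 10, 1993 through November 4, 1993 inclusive is 87 days; tolling adds 87 days: August 6, 1994 + 87 days = November 1, 1994.
November 1, 1994 is a Tuesday and not a day on which the transfer agent is closed, so no extension applies.

November 1, 1994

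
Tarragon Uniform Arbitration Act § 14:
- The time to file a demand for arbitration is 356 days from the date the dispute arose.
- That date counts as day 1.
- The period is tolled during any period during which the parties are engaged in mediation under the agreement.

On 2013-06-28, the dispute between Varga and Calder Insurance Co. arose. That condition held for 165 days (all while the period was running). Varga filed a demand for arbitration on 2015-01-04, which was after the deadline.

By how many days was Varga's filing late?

Counting 2013-06-28 as day 1, day 356 is June 18, 2014.
Tolling adds 165 days: June 18, 2014 + 165 days = November 30, 2014.
The deadline is November 30, 2014; from November 30, 2014 to January 4, 2015 is 35 days.

35 days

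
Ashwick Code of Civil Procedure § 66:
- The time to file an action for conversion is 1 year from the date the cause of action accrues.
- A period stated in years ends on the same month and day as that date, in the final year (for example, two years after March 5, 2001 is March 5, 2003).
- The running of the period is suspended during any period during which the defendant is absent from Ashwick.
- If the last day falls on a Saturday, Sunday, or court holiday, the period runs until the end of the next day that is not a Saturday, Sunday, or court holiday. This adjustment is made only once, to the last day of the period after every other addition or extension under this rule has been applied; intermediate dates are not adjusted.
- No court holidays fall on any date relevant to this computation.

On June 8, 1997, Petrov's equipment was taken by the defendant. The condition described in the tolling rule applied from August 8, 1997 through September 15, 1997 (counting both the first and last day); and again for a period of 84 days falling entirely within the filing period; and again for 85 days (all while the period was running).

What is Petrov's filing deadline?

January 4, 1999

1 year after June 8, 1997 is June 8, 1998.
From August 8, 1997 through September 15, 1997 inclusive is 39 days; tolling adds 39 days: June 8, 1998 + 39 days = July 17, 1998.
Tolling adds 84 days: July 17, 1998 + 84 days = October 9, 1998.
Tolling adds 85 days: October 9, 1998 + 85 days = January 2, 1999.
January 2, 1999 is Saturday; January 3, 1999 is Sunday. The next qualifying day is January 4, 1999.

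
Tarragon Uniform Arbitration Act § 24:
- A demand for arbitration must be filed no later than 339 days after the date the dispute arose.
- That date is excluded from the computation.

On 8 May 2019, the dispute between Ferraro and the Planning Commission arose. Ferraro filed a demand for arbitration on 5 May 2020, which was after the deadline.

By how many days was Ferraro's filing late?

24 days

339 days after 8 May 2019 is April 11, 2020.
The deadline is April 11, 2020; from April 11, 2020 to May 5, 2020 is 24 days.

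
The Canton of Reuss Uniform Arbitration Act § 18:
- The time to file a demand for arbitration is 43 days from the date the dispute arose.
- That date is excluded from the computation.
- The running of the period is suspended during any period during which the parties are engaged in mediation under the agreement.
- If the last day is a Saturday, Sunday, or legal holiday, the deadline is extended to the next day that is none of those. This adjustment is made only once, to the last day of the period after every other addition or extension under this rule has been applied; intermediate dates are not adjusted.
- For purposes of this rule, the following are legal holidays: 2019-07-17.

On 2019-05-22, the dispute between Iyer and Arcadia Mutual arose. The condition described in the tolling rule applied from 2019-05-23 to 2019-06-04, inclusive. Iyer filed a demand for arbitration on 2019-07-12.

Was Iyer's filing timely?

Yes

43 days after 2019-05-22 is July 4, 2019.
From May 23, 2019 through June 4, 2019 inclusive is 13 days; tolling adds 13 days: July 4, 2019 + 13 days = July 17, 2019.
July 17, 2019 is a listed holiday. The next qualifying day is July 18, 2019.
The deadline is July 18, 2019; the filing on July 12, 2019 is on or before that date.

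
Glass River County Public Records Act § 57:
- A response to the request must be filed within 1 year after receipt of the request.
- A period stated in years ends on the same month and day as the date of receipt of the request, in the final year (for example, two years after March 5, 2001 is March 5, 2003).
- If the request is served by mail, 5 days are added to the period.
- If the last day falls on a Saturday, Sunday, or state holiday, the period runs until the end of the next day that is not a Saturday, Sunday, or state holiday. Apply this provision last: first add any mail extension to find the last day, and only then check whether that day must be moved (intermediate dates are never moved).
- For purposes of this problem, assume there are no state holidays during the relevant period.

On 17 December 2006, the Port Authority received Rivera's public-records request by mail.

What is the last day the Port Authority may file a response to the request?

1 year after 17 December 2006 is December 17, 2007.
Service was by mail, adding 5 days: December 17, 2007 + 5 days = December 22, 2007.
December 22, 2007 is Saturday; December 23, 2007 is Sunday. The next qualifying day is December 24, 2007.

December 24, 2007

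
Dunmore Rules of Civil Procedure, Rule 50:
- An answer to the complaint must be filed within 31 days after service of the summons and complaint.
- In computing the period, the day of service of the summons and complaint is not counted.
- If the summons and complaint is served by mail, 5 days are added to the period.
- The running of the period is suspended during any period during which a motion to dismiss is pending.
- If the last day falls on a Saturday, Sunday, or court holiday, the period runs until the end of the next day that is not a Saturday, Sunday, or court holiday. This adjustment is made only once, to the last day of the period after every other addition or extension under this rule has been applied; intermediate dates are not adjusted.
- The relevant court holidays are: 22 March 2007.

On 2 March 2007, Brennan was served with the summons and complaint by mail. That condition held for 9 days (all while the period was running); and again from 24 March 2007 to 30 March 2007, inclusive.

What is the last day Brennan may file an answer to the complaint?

April 23, 2007

31 days after 2 March 2007 is April 2, 2007.
Service was by mail, adding 5 days: April 2, 2007 + 5 days = April 7, 2007.
Tolling adds 9 days: April 7, 2007 + 9 days = April 16, 2007.
From March 24, 2007 through March 30, 2007 inclusive is 7 days; tolling adds 7 days: April 16, 2007 + 7 days = April 23, 2007.
April 23, 2007 is a Monday and not a court holiday, so no extension applies.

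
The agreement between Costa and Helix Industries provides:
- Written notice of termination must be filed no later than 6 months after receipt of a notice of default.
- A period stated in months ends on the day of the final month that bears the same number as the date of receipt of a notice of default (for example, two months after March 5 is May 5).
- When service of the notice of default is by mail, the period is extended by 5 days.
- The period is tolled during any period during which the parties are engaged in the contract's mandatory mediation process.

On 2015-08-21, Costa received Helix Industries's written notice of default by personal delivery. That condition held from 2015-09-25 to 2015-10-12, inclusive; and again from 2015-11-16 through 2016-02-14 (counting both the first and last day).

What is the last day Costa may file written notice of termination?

6 months after 2015-08-21 is February 21, 2016.
Service was not by mail, so no mail extension applies.
From September 25, 2015 through October 12, 2015 inclusive is 18 days; tolling adds 18 days: February 21, 2016 + 18 days = March 10, 2016.
From November 16, 2015 through February 14, 2016 inclusive is 91 days; tolling adds 91 days: March 10, 2016 + 91 days = June 9, 2016.

June 9, 2016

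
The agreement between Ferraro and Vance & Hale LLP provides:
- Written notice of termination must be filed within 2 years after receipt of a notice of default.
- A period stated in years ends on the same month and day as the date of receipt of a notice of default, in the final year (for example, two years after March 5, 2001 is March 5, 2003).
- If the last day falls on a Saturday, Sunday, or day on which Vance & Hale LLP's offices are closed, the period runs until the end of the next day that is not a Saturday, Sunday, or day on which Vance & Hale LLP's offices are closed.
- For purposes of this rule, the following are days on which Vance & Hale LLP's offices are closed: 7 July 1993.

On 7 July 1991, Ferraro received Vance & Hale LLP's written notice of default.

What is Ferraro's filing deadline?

July 8, 1993

2 years after 7 July 1991 is July 7, 1993.
July 7, 1993 is a listed holiday. The next qualifying day is July 8, 1993.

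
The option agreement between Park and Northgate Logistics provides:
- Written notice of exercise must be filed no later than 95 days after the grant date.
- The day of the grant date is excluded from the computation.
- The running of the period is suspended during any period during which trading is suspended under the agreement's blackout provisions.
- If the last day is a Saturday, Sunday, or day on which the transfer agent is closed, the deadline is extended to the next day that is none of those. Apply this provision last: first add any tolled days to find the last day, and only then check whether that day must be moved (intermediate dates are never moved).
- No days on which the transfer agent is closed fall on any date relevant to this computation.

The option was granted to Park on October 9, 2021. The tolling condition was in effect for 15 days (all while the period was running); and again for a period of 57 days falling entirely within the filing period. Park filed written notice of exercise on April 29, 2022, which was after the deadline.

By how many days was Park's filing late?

95 days after October 9, 2021 is January 12, 2022.
Tolling adds 15 days: January 12, 2022 + 15 days = January 27, 2022.
Tolling adds 57 days: January 27, 2022 + 57 days = March 25, 2022.
March 25, 2022 is a Friday and not a day on which the transfer agent is closed, so no extension applies.
The deadline is March 25, 2022; from March 25, 2022 to April 29, 2022 is 35 days.

35 days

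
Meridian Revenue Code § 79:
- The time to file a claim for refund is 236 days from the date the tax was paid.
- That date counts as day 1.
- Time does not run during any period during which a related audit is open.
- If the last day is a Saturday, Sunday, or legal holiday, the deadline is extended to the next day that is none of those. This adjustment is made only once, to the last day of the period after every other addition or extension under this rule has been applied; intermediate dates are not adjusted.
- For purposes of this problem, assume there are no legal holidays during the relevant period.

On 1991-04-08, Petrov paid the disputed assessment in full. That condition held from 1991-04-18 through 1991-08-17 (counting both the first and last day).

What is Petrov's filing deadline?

Counting 1991-04-08 as day 1, day 236 is November 29, 1991.
From April 18, 1991 through August 17, 1991 inclusive is 122 days; tolling adds 122 days: November 29, 1991 + 122 days = March 30, 1992.
March 30, 1992 is a Monday and not a legal holiday, so no extension applies.

March 30, 1992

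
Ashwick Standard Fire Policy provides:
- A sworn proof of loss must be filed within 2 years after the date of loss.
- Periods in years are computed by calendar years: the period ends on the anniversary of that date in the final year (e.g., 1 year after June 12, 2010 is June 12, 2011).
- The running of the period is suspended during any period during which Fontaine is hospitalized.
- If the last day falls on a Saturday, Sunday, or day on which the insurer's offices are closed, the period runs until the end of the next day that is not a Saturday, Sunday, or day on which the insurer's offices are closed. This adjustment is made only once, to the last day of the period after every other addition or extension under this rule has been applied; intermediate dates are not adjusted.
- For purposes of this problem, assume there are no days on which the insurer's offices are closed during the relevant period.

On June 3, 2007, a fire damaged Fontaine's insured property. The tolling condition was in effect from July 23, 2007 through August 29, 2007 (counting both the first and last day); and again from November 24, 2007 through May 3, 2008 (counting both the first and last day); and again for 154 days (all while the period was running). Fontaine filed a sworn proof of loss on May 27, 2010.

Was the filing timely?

No

2 years after June 3, 2007 is June 3, 2009.
From July 23, 2007 through August 29, 2007 inclusive is 38 days; tolling adds 38 days: June 3, 2009 + 38 days = July 11, 2009.
From November 24, 2007 through May 3, 2008 inclusive is 162 days; tolling adds 162 days: July 11, 2009 + 162 days = December 20, 2009.
Tolling adds 154 days: December 20, 2009 + 154 days = May 23, 2010.
May 23, 2010 is Sunday. The next qualifying day is May 24, 2010.
The deadline is May 24, 2010; the filing on May 27, 2010 is after that date.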